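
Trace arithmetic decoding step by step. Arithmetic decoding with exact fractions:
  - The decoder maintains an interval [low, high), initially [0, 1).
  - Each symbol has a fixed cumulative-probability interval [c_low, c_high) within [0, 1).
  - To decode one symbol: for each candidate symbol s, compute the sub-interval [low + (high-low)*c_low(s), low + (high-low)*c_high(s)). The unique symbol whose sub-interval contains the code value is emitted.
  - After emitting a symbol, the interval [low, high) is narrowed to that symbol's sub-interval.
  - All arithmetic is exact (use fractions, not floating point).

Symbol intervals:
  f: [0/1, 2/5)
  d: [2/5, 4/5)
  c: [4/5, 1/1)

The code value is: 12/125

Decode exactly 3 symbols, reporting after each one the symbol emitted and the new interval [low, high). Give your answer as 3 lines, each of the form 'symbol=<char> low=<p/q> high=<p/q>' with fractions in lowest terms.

Answer: symbol=f low=0/1 high=2/5
symbol=f low=0/1 high=4/25
symbol=d low=8/125 high=16/125

Derivation:
Step 1: interval [0/1, 1/1), width = 1/1 - 0/1 = 1/1
  'f': [0/1 + 1/1*0/1, 0/1 + 1/1*2/5) = [0/1, 2/5) <- contains code 12/125
  'd': [0/1 + 1/1*2/5, 0/1 + 1/1*4/5) = [2/5, 4/5)
  'c': [0/1 + 1/1*4/5, 0/1 + 1/1*1/1) = [4/5, 1/1)
  emit 'f', narrow to [0/1, 2/5)
Step 2: interval [0/1, 2/5), width = 2/5 - 0/1 = 2/5
  'f': [0/1 + 2/5*0/1, 0/1 + 2/5*2/5) = [0/1, 4/25) <- contains code 12/125
  'd': [0/1 + 2/5*2/5, 0/1 + 2/5*4/5) = [4/25, 8/25)
  'c': [0/1 + 2/5*4/5, 0/1 + 2/5*1/1) = [8/25, 2/5)
  emit 'f', narrow to [0/1, 4/25)
Step 3: interval [0/1, 4/25), width = 4/25 - 0/1 = 4/25
  'f': [0/1 + 4/25*0/1, 0/1 + 4/25*2/5) = [0/1, 8/125)
  'd': [0/1 + 4/25*2/5, 0/1 + 4/25*4/5) = [8/125, 16/125) <- contains code 12/125
  'c': [0/1 + 4/25*4/5, 0/1 + 4/25*1/1) = [16/125, 4/25)
  emit 'd', narrow to [8/125, 16/125)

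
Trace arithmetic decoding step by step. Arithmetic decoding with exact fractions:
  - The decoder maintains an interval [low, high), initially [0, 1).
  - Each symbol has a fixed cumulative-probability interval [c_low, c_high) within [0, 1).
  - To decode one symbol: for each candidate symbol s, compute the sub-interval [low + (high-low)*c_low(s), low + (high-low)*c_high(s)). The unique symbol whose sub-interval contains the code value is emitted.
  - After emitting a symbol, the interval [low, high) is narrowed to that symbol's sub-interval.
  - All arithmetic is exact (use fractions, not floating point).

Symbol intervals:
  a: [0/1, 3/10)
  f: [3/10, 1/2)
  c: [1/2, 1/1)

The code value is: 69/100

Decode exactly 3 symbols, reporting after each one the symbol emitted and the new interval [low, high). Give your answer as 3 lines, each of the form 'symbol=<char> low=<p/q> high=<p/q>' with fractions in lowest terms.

Answer: symbol=c low=1/2 high=1/1
symbol=f low=13/20 high=3/4
symbol=f low=17/25 high=7/10

Derivation:
Step 1: interval [0/1, 1/1), width = 1/1 - 0/1 = 1/1
  'a': [0/1 + 1/1*0/1, 0/1 + 1/1*3/10) = [0/1, 3/10)
  'f': [0/1 + 1/1*3/10, 0/1 + 1/1*1/2) = [3/10, 1/2)
  'c': [0/1 + 1/1*1/2, 0/1 + 1/1*1/1) = [1/2, 1/1) <- contains code 69/100
  emit 'c', narrow to [1/2, 1/1)
Step 2: interval [1/2, 1/1), width = 1/1 - 1/2 = 1/2
  'a': [1/2 + 1/2*0/1, 1/2 + 1/2*3/10) = [1/2, 13/20)
  'f': [1/2 + 1/2*3/10, 1/2 + 1/2*1/2) = [13/20, 3/4) <- contains code 69/100
  'c': [1/2 + 1/2*1/2, 1/2 + 1/2*1/1) = [3/4, 1/1)
  emit 'f', narrow to [13/20, 3/4)
Step 3: interval [13/20, 3/4), width = 3/4 - 13/20 = 1/10
  'a': [13/20 + 1/10*0/1, 13/20 + 1/10*3/10) = [13/20, 17/25)
  'f': [13/20 + 1/10*3/10, 13/20 + 1/10*1/2) = [17/25, 7/10) <- contains code 69/100
  'c': [13/20 + 1/10*1/2, 13/20 + 1/10*1/1) = [7/10, 3/4)
  emit 'f', narrow to [17/25, 7/10)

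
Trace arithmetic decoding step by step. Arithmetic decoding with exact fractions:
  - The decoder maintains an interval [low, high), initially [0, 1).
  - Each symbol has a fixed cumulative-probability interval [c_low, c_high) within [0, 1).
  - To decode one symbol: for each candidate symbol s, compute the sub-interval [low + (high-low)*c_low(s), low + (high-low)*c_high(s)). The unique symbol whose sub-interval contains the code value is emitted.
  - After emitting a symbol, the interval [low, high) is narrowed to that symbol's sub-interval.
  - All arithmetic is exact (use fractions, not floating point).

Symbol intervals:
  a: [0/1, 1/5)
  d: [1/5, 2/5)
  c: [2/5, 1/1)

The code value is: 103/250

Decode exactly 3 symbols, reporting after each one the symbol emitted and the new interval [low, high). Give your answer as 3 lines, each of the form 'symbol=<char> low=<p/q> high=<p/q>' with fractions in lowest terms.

Answer: symbol=c low=2/5 high=1/1
symbol=a low=2/5 high=13/25
symbol=a low=2/5 high=53/125

Derivation:
Step 1: interval [0/1, 1/1), width = 1/1 - 0/1 = 1/1
  'a': [0/1 + 1/1*0/1, 0/1 + 1/1*1/5) = [0/1, 1/5)
  'd': [0/1 + 1/1*1/5, 0/1 + 1/1*2/5) = [1/5, 2/5)
  'c': [0/1 + 1/1*2/5, 0/1 + 1/1*1/1) = [2/5, 1/1) <- contains code 103/250
  emit 'c', narrow to [2/5, 1/1)
Step 2: interval [2/5, 1/1), width = 1/1 - 2/5 = 3/5
  'a': [2/5 + 3/5*0/1, 2/5 + 3/5*1/5) = [2/5, 13/25) <- contains code 103/250
  'd': [2/5 + 3/5*1/5, 2/5 + 3/5*2/5) = [13/25, 16/25)
  'c': [2/5 + 3/5*2/5, 2/5 + 3/5*1/1) = [16/25, 1/1)
  emit 'a', narrow to [2/5, 13/25)
Step 3: interval [2/5, 13/25), width = 13/25 - 2/5 = 3/25
  'a': [2/5 + 3/25*0/1, 2/5 + 3/25*1/5) = [2/5, 53/125) <- contains code 103/250
  'd': [2/5 + 3/25*1/5, 2/5 + 3/25*2/5) = [53/125, 56/125)
  'c': [2/5 + 3/25*2/5, 2/5 + 3/25*1/1) = [56/125, 13/25)
  emit 'a', narrow to [2/5, 53/125)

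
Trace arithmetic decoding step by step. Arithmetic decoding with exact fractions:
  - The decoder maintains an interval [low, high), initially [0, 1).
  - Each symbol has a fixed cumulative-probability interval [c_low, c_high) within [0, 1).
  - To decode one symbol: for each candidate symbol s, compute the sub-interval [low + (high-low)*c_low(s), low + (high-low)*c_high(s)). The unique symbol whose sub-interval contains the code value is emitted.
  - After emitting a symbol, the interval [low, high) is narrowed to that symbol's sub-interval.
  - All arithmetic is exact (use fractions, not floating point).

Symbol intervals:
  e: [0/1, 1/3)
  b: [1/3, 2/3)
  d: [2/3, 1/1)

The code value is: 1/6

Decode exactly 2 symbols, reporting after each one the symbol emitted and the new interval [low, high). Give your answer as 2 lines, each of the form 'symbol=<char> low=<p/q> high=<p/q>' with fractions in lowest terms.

Answer: symbol=e low=0/1 high=1/3
symbol=b low=1/9 high=2/9

Derivation:
Step 1: interval [0/1, 1/1), width = 1/1 - 0/1 = 1/1
  'e': [0/1 + 1/1*0/1, 0/1 + 1/1*1/3) = [0/1, 1/3) <- contains code 1/6
  'b': [0/1 + 1/1*1/3, 0/1 + 1/1*2/3) = [1/3, 2/3)
  'd': [0/1 + 1/1*2/3, 0/1 + 1/1*1/1) = [2/3, 1/1)
  emit 'e', narrow to [0/1, 1/3)
Step 2: interval [0/1, 1/3), width = 1/3 - 0/1 = 1/3
  'e': [0/1 + 1/3*0/1, 0/1 + 1/3*1/3) = [0/1, 1/9)
  'b': [0/1 + 1/3*1/3, 0/1 + 1/3*2/3) = [1/9, 2/9) <- contains code 1/6
  'd': [0/1 + 1/3*2/3, 0/1 + 1/3*1/1) = [2/9, 1/3)
  emit 'b', narrow to [1/9, 2/9)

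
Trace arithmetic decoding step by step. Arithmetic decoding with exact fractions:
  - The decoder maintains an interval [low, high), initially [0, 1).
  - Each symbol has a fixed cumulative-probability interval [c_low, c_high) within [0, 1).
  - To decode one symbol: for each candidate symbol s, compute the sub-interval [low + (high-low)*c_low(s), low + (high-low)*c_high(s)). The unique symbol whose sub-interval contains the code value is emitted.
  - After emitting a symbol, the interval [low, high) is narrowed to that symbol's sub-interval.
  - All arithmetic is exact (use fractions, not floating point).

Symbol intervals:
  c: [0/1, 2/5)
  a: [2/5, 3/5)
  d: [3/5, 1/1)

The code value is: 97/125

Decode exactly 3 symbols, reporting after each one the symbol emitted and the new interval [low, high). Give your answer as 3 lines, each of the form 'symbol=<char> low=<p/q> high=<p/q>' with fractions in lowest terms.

Step 1: interval [0/1, 1/1), width = 1/1 - 0/1 = 1/1
  'c': [0/1 + 1/1*0/1, 0/1 + 1/1*2/5) = [0/1, 2/5)
  'a': [0/1 + 1/1*2/5, 0/1 + 1/1*3/5) = [2/5, 3/5)
  'd': [0/1 + 1/1*3/5, 0/1 + 1/1*1/1) = [3/5, 1/1) <- contains code 97/125
  emit 'd', narrow to [3/5, 1/1)
Step 2: interval [3/5, 1/1), width = 1/1 - 3/5 = 2/5
  'c': [3/5 + 2/5*0/1, 3/5 + 2/5*2/5) = [3/5, 19/25)
  'a': [3/5 + 2/5*2/5, 3/5 + 2/5*3/5) = [19/25, 21/25) <- contains code 97/125
  'd': [3/5 + 2/5*3/5, 3/5 + 2/5*1/1) = [21/25, 1/1)
  emit 'a', narrow to [19/25, 21/25)
Step 3: interval [19/25, 21/25), width = 21/25 - 19/25 = 2/25
  'c': [19/25 + 2/25*0/1, 19/25 + 2/25*2/5) = [19/25, 99/125) <- contains code 97/125
  'a': [19/25 + 2/25*2/5, 19/25 + 2/25*3/5) = [99/125, 101/125)
  'd': [19/25 + 2/25*3/5, 19/25 + 2/25*1/1) = [101/125, 21/25)
  emit 'c', narrow to [19/25, 99/125)

Answer: symbol=d low=3/5 high=1/1
symbol=a low=19/25 high=21/25
symbol=c low=19/25 high=99/125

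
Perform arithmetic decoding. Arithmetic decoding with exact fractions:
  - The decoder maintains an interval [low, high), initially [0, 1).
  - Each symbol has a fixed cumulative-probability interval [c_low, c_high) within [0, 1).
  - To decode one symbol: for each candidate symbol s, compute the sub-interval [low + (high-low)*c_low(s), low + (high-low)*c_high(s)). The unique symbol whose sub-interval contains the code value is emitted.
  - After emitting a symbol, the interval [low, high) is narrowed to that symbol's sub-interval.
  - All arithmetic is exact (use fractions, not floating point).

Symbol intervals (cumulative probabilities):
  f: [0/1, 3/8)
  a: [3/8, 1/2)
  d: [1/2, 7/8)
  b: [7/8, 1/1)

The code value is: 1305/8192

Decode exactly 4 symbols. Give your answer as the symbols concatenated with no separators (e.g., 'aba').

Answer: faaf

Derivation:
Step 1: interval [0/1, 1/1), width = 1/1 - 0/1 = 1/1
  'f': [0/1 + 1/1*0/1, 0/1 + 1/1*3/8) = [0/1, 3/8) <- contains code 1305/8192
  'a': [0/1 + 1/1*3/8, 0/1 + 1/1*1/2) = [3/8, 1/2)
  'd': [0/1 + 1/1*1/2, 0/1 + 1/1*7/8) = [1/2, 7/8)
  'b': [0/1 + 1/1*7/8, 0/1 + 1/1*1/1) = [7/8, 1/1)
  emit 'f', narrow to [0/1, 3/8)
Step 2: interval [0/1, 3/8), width = 3/8 - 0/1 = 3/8
  'f': [0/1 + 3/8*0/1, 0/1 + 3/8*3/8) = [0/1, 9/64)
  'a': [0/1 + 3/8*3/8, 0/1 + 3/8*1/2) = [9/64, 3/16) <- contains code 1305/8192
  'd': [0/1 + 3/8*1/2, 0/1 + 3/8*7/8) = [3/16, 21/64)
  'b': [0/1 + 3/8*7/8, 0/1 + 3/8*1/1) = [21/64, 3/8)
  emit 'a', narrow to [9/64, 3/16)
Step 3: interval [9/64, 3/16), width = 3/16 - 9/64 = 3/64
  'f': [9/64 + 3/64*0/1, 9/64 + 3/64*3/8) = [9/64, 81/512)
  'a': [9/64 + 3/64*3/8, 9/64 + 3/64*1/2) = [81/512, 21/128) <- contains code 1305/8192
  'd': [9/64 + 3/64*1/2, 9/64 + 3/64*7/8) = [21/128, 93/512)
  'b': [9/64 + 3/64*7/8, 9/64 + 3/64*1/1) = [93/512, 3/16)
  emit 'a', narrow to [81/512, 21/128)
Step 4: interval [81/512, 21/128), width = 21/128 - 81/512 = 3/512
  'f': [81/512 + 3/512*0/1, 81/512 + 3/512*3/8) = [81/512, 657/4096) <- contains code 1305/8192
  'a': [81/512 + 3/512*3/8, 81/512 + 3/512*1/2) = [657/4096, 165/1024)
  'd': [81/512 + 3/512*1/2, 81/512 + 3/512*7/8) = [165/1024, 669/4096)
  'b': [81/512 + 3/512*7/8, 81/512 + 3/512*1/1) = [669/4096, 21/128)
  emit 'f', narrow to [81/512, 657/4096)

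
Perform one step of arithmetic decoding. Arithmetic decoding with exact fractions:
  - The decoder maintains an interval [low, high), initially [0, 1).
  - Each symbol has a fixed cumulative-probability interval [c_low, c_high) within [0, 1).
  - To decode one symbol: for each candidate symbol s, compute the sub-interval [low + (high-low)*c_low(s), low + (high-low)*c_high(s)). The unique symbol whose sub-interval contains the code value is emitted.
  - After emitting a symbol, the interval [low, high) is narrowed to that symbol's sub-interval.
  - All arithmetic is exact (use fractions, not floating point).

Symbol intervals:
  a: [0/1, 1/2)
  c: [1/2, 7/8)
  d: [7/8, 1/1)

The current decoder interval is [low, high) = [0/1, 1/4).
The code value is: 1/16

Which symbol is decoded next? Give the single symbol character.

Interval width = high − low = 1/4 − 0/1 = 1/4
Scaled code = (code − low) / width = (1/16 − 0/1) / 1/4 = 1/4
  a: [0/1, 1/2) ← scaled code falls here ✓
  c: [1/2, 7/8) 
  d: [7/8, 1/1) 

Answer: a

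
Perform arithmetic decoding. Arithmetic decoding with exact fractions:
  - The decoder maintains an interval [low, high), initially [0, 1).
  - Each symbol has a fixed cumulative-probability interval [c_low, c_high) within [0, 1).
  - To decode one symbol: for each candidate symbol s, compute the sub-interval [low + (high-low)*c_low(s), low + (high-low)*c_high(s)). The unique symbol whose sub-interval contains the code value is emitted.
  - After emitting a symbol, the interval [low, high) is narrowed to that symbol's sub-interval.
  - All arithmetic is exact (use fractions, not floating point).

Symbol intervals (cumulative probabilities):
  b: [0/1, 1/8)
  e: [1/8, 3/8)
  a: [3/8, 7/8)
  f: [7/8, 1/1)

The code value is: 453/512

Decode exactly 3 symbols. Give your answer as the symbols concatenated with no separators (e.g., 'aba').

Answer: fba

Derivation:
Step 1: interval [0/1, 1/1), width = 1/1 - 0/1 = 1/1
  'b': [0/1 + 1/1*0/1, 0/1 + 1/1*1/8) = [0/1, 1/8)
  'e': [0/1 + 1/1*1/8, 0/1 + 1/1*3/8) = [1/8, 3/8)
  'a': [0/1 + 1/1*3/8, 0/1 + 1/1*7/8) = [3/8, 7/8)
  'f': [0/1 + 1/1*7/8, 0/1 + 1/1*1/1) = [7/8, 1/1) <- contains code 453/512
  emit 'f', narrow to [7/8, 1/1)
Step 2: interval [7/8, 1/1), width = 1/1 - 7/8 = 1/8
  'b': [7/8 + 1/8*0/1, 7/8 + 1/8*1/8) = [7/8, 57/64) <- contains code 453/512
  'e': [7/8 + 1/8*1/8, 7/8 + 1/8*3/8) = [57/64, 59/64)
  'a': [7/8 + 1/8*3/8, 7/8 + 1/8*7/8) = [59/64, 63/64)
  'f': [7/8 + 1/8*7/8, 7/8 + 1/8*1/1) = [63/64, 1/1)
  emit 'b', narrow to [7/8, 57/64)
Step 3: interval [7/8, 57/64), width = 57/64 - 7/8 = 1/64
  'b': [7/8 + 1/64*0/1, 7/8 + 1/64*1/8) = [7/8, 449/512)
  'e': [7/8 + 1/64*1/8, 7/8 + 1/64*3/8) = [449/512, 451/512)
  'a': [7/8 + 1/64*3/8, 7/8 + 1/64*7/8) = [451/512, 455/512) <- contains code 453/512
  'f': [7/8 + 1/64*7/8, 7/8 + 1/64*1/1) = [455/512, 57/64)
  emit 'a', narrow to [451/512, 455/512)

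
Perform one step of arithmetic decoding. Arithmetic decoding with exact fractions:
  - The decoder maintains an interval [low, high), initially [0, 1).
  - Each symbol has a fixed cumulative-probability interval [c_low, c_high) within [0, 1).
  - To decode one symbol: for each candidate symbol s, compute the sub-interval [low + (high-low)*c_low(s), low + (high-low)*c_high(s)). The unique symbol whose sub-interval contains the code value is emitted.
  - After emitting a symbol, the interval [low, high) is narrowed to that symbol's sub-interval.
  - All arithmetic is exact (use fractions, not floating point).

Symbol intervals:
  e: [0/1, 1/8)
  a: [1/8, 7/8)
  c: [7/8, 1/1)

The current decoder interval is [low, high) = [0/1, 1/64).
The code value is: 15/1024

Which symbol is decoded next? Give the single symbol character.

Answer: c

Derivation:
Interval width = high − low = 1/64 − 0/1 = 1/64
Scaled code = (code − low) / width = (15/1024 − 0/1) / 1/64 = 15/16
  e: [0/1, 1/8) 
  a: [1/8, 7/8) 
  c: [7/8, 1/1) ← scaled code falls here ✓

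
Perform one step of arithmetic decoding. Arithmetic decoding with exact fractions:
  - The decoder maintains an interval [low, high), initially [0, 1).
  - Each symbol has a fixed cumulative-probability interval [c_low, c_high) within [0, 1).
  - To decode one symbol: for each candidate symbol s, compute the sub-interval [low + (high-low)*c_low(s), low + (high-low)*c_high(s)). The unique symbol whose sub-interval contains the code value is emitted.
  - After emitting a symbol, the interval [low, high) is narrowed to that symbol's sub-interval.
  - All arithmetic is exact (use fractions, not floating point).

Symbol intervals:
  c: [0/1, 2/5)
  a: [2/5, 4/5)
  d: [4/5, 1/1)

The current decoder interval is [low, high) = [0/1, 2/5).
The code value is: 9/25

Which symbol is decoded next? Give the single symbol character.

Answer: d

Derivation:
Interval width = high − low = 2/5 − 0/1 = 2/5
Scaled code = (code − low) / width = (9/25 − 0/1) / 2/5 = 9/10
  c: [0/1, 2/5) 
  a: [2/5, 4/5) 
  d: [4/5, 1/1) ← scaled code falls here ✓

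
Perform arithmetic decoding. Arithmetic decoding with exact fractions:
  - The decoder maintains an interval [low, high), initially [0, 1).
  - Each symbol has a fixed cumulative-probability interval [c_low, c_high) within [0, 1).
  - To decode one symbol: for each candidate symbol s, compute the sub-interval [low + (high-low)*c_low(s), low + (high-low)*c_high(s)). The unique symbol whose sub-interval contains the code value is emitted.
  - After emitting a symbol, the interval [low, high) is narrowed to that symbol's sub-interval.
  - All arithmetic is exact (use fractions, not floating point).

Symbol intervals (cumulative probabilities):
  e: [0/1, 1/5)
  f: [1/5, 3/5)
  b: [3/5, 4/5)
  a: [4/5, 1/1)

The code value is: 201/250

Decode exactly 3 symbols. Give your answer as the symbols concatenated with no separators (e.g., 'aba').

Step 1: interval [0/1, 1/1), width = 1/1 - 0/1 = 1/1
  'e': [0/1 + 1/1*0/1, 0/1 + 1/1*1/5) = [0/1, 1/5)
  'f': [0/1 + 1/1*1/5, 0/1 + 1/1*3/5) = [1/5, 3/5)
  'b': [0/1 + 1/1*3/5, 0/1 + 1/1*4/5) = [3/5, 4/5)
  'a': [0/1 + 1/1*4/5, 0/1 + 1/1*1/1) = [4/5, 1/1) <- contains code 201/250
  emit 'a', narrow to [4/5, 1/1)
Step 2: interval [4/5, 1/1), width = 1/1 - 4/5 = 1/5
  'e': [4/5 + 1/5*0/1, 4/5 + 1/5*1/5) = [4/5, 21/25) <- contains code 201/250
  'f': [4/5 + 1/5*1/5, 4/5 + 1/5*3/5) = [21/25, 23/25)
  'b': [4/5 + 1/5*3/5, 4/5 + 1/5*4/5) = [23/25, 24/25)
  'a': [4/5 + 1/5*4/5, 4/5 + 1/5*1/1) = [24/25, 1/1)
  emit 'e', narrow to [4/5, 21/25)
Step 3: interval [4/5, 21/25), width = 21/25 - 4/5 = 1/25
  'e': [4/5 + 1/25*0/1, 4/5 + 1/25*1/5) = [4/5, 101/125) <- contains code 201/250
  'f': [4/5 + 1/25*1/5, 4/5 + 1/25*3/5) = [101/125, 103/125)
  'b': [4/5 + 1/25*3/5, 4/5 + 1/25*4/5) = [103/125, 104/125)
  'a': [4/5 + 1/25*4/5, 4/5 + 1/25*1/1) = [104/125, 21/25)
  emit 'e', narrow to [4/5, 101/125)

Answer: aee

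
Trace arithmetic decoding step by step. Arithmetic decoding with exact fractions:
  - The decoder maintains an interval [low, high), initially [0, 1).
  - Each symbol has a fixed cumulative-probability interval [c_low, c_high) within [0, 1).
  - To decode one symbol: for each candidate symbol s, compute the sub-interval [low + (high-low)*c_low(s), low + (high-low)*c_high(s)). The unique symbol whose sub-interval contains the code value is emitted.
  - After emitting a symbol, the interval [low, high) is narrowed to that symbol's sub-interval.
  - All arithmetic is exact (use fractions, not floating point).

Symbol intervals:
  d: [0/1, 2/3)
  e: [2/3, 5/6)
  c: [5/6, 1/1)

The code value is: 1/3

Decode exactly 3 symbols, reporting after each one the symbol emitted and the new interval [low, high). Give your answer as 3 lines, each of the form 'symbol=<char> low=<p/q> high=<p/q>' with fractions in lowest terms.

Answer: symbol=d low=0/1 high=2/3
symbol=d low=0/1 high=4/9
symbol=e low=8/27 high=10/27

Derivation:
Step 1: interval [0/1, 1/1), width = 1/1 - 0/1 = 1/1
  'd': [0/1 + 1/1*0/1, 0/1 + 1/1*2/3) = [0/1, 2/3) <- contains code 1/3
  'e': [0/1 + 1/1*2/3, 0/1 + 1/1*5/6) = [2/3, 5/6)
  'c': [0/1 + 1/1*5/6, 0/1 + 1/1*1/1) = [5/6, 1/1)
  emit 'd', narrow to [0/1, 2/3)
Step 2: interval [0/1, 2/3), width = 2/3 - 0/1 = 2/3
  'd': [0/1 + 2/3*0/1, 0/1 + 2/3*2/3) = [0/1, 4/9) <- contains code 1/3
  'e': [0/1 + 2/3*2/3, 0/1 + 2/3*5/6) = [4/9, 5/9)
  'c': [0/1 + 2/3*5/6, 0/1 + 2/3*1/1) = [5/9, 2/3)
  emit 'd', narrow to [0/1, 4/9)
Step 3: interval [0/1, 4/9), width = 4/9 - 0/1 = 4/9
  'd': [0/1 + 4/9*0/1, 0/1 + 4/9*2/3) = [0/1, 8/27)
  'e': [0/1 + 4/9*2/3, 0/1 + 4/9*5/6) = [8/27, 10/27) <- contains code 1/3
  'c': [0/1 + 4/9*5/6, 0/1 + 4/9*1/1) = [10/27, 4/9)
  emit 'e', narrow to [8/27, 10/27)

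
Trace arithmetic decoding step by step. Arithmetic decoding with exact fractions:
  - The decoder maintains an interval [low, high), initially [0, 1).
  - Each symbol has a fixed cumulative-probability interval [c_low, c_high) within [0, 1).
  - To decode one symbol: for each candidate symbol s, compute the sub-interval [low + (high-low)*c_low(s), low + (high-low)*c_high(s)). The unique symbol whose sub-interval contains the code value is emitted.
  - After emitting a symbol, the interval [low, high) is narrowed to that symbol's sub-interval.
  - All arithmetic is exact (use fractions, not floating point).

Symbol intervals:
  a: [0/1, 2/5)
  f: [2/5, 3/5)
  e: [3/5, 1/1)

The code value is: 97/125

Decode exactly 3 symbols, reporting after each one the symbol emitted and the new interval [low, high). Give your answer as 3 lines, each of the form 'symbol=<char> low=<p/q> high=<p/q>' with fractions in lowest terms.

Answer: symbol=e low=3/5 high=1/1
symbol=f low=19/25 high=21/25
symbol=a low=19/25 high=99/125

Derivation:
Step 1: interval [0/1, 1/1), width = 1/1 - 0/1 = 1/1
  'a': [0/1 + 1/1*0/1, 0/1 + 1/1*2/5) = [0/1, 2/5)
  'f': [0/1 + 1/1*2/5, 0/1 + 1/1*3/5) = [2/5, 3/5)
  'e': [0/1 + 1/1*3/5, 0/1 + 1/1*1/1) = [3/5, 1/1) <- contains code 97/125
  emit 'e', narrow to [3/5, 1/1)
Step 2: interval [3/5, 1/1), width = 1/1 - 3/5 = 2/5
  'a': [3/5 + 2/5*0/1, 3/5 + 2/5*2/5) = [3/5, 19/25)
  'f': [3/5 + 2/5*2/5, 3/5 + 2/5*3/5) = [19/25, 21/25) <- contains code 97/125
  'e': [3/5 + 2/5*3/5, 3/5 + 2/5*1/1) = [21/25, 1/1)
  emit 'f', narrow to [19/25, 21/25)
Step 3: interval [19/25, 21/25), width = 21/25 - 19/25 = 2/25
  'a': [19/25 + 2/25*0/1, 19/25 + 2/25*2/5) = [19/25, 99/125) <- contains code 97/125
  'f': [19/25 + 2/25*2/5, 19/25 + 2/25*3/5) = [99/125, 101/125)
  'e': [19/25 + 2/25*3/5, 19/25 + 2/25*1/1) = [101/125, 21/25)
  emit 'a', narrow to [19/25, 99/125)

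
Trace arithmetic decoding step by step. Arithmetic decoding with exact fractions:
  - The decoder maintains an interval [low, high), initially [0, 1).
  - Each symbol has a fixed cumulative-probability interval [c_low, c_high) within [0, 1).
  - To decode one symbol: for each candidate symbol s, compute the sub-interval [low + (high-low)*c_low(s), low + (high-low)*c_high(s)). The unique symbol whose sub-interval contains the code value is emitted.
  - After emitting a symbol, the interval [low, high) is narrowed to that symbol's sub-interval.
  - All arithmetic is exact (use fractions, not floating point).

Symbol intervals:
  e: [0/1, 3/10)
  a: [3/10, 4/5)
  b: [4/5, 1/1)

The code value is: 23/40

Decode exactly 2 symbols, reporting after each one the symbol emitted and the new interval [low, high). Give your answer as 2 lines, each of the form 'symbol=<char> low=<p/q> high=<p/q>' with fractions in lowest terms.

Answer: symbol=a low=3/10 high=4/5
symbol=a low=9/20 high=7/10

Derivation:
Step 1: interval [0/1, 1/1), width = 1/1 - 0/1 = 1/1
  'e': [0/1 + 1/1*0/1, 0/1 + 1/1*3/10) = [0/1, 3/10)
  'a': [0/1 + 1/1*3/10, 0/1 + 1/1*4/5) = [3/10, 4/5) <- contains code 23/40
  'b': [0/1 + 1/1*4/5, 0/1 + 1/1*1/1) = [4/5, 1/1)
  emit 'a', narrow to [3/10, 4/5)
Step 2: interval [3/10, 4/5), width = 4/5 - 3/10 = 1/2
  'e': [3/10 + 1/2*0/1, 3/10 + 1/2*3/10) = [3/10, 9/20)
  'a': [3/10 + 1/2*3/10, 3/10 + 1/2*4/5) = [9/20, 7/10) <- contains code 23/40
  'b': [3/10 + 1/2*4/5, 3/10 + 1/2*1/1) = [7/10, 4/5)
  emit 'a', narrow to [9/20, 7/10)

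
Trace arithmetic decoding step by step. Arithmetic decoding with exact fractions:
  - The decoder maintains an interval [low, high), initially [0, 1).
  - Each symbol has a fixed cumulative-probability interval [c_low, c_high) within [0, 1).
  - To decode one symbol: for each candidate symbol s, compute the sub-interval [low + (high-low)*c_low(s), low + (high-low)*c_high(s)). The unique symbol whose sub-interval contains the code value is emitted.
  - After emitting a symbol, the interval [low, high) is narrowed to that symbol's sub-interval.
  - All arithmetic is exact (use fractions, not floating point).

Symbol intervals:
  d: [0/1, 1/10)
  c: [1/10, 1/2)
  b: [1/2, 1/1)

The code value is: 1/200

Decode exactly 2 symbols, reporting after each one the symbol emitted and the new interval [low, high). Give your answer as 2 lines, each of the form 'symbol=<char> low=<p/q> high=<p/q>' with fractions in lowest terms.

Step 1: interval [0/1, 1/1), width = 1/1 - 0/1 = 1/1
  'd': [0/1 + 1/1*0/1, 0/1 + 1/1*1/10) = [0/1, 1/10) <- contains code 1/200
  'c': [0/1 + 1/1*1/10, 0/1 + 1/1*1/2) = [1/10, 1/2)
  'b': [0/1 + 1/1*1/2, 0/1 + 1/1*1/1) = [1/2, 1/1)
  emit 'd', narrow to [0/1, 1/10)
Step 2: interval [0/1, 1/10), width = 1/10 - 0/1 = 1/10
  'd': [0/1 + 1/10*0/1, 0/1 + 1/10*1/10) = [0/1, 1/100) <- contains code 1/200
  'c': [0/1 + 1/10*1/10, 0/1 + 1/10*1/2) = [1/100, 1/20)
  'b': [0/1 + 1/10*1/2, 0/1 + 1/10*1/1) = [1/20, 1/10)
  emit 'd', narrow to [0/1, 1/100)

Answer: symbol=d low=0/1 high=1/10
symbol=d low=0/1 high=1/100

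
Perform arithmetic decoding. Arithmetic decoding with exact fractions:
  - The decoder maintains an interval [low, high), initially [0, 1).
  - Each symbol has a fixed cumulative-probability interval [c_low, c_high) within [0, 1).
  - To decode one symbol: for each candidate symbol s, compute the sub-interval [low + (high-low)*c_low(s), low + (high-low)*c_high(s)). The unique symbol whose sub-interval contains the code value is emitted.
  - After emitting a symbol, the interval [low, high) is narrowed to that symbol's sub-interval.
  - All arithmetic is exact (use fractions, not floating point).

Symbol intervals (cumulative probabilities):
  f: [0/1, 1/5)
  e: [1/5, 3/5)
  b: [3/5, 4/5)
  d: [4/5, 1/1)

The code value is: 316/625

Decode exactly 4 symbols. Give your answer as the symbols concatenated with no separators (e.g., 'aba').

Step 1: interval [0/1, 1/1), width = 1/1 - 0/1 = 1/1
  'f': [0/1 + 1/1*0/1, 0/1 + 1/1*1/5) = [0/1, 1/5)
  'e': [0/1 + 1/1*1/5, 0/1 + 1/1*3/5) = [1/5, 3/5) <- contains code 316/625
  'b': [0/1 + 1/1*3/5, 0/1 + 1/1*4/5) = [3/5, 4/5)
  'd': [0/1 + 1/1*4/5, 0/1 + 1/1*1/1) = [4/5, 1/1)
  emit 'e', narrow to [1/5, 3/5)
Step 2: interval [1/5, 3/5), width = 3/5 - 1/5 = 2/5
  'f': [1/5 + 2/5*0/1, 1/5 + 2/5*1/5) = [1/5, 7/25)
  'e': [1/5 + 2/5*1/5, 1/5 + 2/5*3/5) = [7/25, 11/25)
  'b': [1/5 + 2/5*3/5, 1/5 + 2/5*4/5) = [11/25, 13/25) <- contains code 316/625
  'd': [1/5 + 2/5*4/5, 1/5 + 2/5*1/1) = [13/25, 3/5)
  emit 'b', narrow to [11/25, 13/25)
Step 3: interval [11/25, 13/25), width = 13/25 - 11/25 = 2/25
  'f': [11/25 + 2/25*0/1, 11/25 + 2/25*1/5) = [11/25, 57/125)
  'e': [11/25 + 2/25*1/5, 11/25 + 2/25*3/5) = [57/125, 61/125)
  'b': [11/25 + 2/25*3/5, 11/25 + 2/25*4/5) = [61/125, 63/125)
  'd': [11/25 + 2/25*4/5, 11/25 + 2/25*1/1) = [63/125, 13/25) <- contains code 316/625
  emit 'd', narrow to [63/125, 13/25)
Step 4: interval [63/125, 13/25), width = 13/25 - 63/125 = 2/125
  'f': [63/125 + 2/125*0/1, 63/125 + 2/125*1/5) = [63/125, 317/625) <- contains code 316/625
  'e': [63/125 + 2/125*1/5, 63/125 + 2/125*3/5) = [317/625, 321/625)
  'b': [63/125 + 2/125*3/5, 63/125 + 2/125*4/5) = [321/625, 323/625)
  'd': [63/125 + 2/125*4/5, 63/125 + 2/125*1/1) = [323/625, 13/25)
  emit 'f', narrow to [63/125, 317/625)

Answer: ebdf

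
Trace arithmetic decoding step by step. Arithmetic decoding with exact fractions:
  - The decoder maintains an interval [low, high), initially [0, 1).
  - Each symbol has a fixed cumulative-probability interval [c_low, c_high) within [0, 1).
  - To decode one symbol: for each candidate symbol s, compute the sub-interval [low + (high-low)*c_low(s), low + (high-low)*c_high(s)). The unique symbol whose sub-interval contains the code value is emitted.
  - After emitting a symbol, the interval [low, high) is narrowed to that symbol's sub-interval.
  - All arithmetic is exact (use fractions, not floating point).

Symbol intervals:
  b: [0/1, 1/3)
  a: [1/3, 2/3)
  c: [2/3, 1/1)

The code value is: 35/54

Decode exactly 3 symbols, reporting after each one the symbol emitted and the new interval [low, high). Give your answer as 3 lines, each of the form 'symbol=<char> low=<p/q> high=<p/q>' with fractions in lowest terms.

Step 1: interval [0/1, 1/1), width = 1/1 - 0/1 = 1/1
  'b': [0/1 + 1/1*0/1, 0/1 + 1/1*1/3) = [0/1, 1/3)
  'a': [0/1 + 1/1*1/3, 0/1 + 1/1*2/3) = [1/3, 2/3) <- contains code 35/54
  'c': [0/1 + 1/1*2/3, 0/1 + 1/1*1/1) = [2/3, 1/1)
  emit 'a', narrow to [1/3, 2/3)
Step 2: interval [1/3, 2/3), width = 2/3 - 1/3 = 1/3
  'b': [1/3 + 1/3*0/1, 1/3 + 1/3*1/3) = [1/3, 4/9)
  'a': [1/3 + 1/3*1/3, 1/3 + 1/3*2/3) = [4/9, 5/9)
  'c': [1/3 + 1/3*2/3, 1/3 + 1/3*1/1) = [5/9, 2/3) <- contains code 35/54
  emit 'c', narrow to [5/9, 2/3)
Step 3: interval [5/9, 2/3), width = 2/3 - 5/9 = 1/9
  'b': [5/9 + 1/9*0/1, 5/9 + 1/9*1/3) = [5/9, 16/27)
  'a': [5/9 + 1/9*1/3, 5/9 + 1/9*2/3) = [16/27, 17/27)
  'c': [5/9 + 1/9*2/3, 5/9 + 1/9*1/1) = [17/27, 2/3) <- contains code 35/54
  emit 'c', narrow to [17/27, 2/3)

Answer: symbol=a low=1/3 high=2/3
symbol=c low=5/9 high=2/3
symbol=c low=17/27 high=2/3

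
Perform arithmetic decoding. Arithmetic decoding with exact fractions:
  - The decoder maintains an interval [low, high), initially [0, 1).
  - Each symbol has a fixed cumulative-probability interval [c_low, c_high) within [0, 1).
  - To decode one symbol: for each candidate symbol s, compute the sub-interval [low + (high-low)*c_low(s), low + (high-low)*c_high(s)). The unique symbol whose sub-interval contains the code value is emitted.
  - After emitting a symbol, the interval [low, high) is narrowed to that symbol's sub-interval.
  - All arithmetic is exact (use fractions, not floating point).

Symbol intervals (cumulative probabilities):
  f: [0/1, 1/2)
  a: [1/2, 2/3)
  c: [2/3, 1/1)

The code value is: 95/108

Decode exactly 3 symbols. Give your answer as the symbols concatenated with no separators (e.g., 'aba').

Step 1: interval [0/1, 1/1), width = 1/1 - 0/1 = 1/1
  'f': [0/1 + 1/1*0/1, 0/1 + 1/1*1/2) = [0/1, 1/2)
  'a': [0/1 + 1/1*1/2, 0/1 + 1/1*2/3) = [1/2, 2/3)
  'c': [0/1 + 1/1*2/3, 0/1 + 1/1*1/1) = [2/3, 1/1) <- contains code 95/108
  emit 'c', narrow to [2/3, 1/1)
Step 2: interval [2/3, 1/1), width = 1/1 - 2/3 = 1/3
  'f': [2/3 + 1/3*0/1, 2/3 + 1/3*1/2) = [2/3, 5/6)
  'a': [2/3 + 1/3*1/2, 2/3 + 1/3*2/3) = [5/6, 8/9) <- contains code 95/108
  'c': [2/3 + 1/3*2/3, 2/3 + 1/3*1/1) = [8/9, 1/1)
  emit 'a', narrow to [5/6, 8/9)
Step 3: interval [5/6, 8/9), width = 8/9 - 5/6 = 1/18
  'f': [5/6 + 1/18*0/1, 5/6 + 1/18*1/2) = [5/6, 31/36)
  'a': [5/6 + 1/18*1/2, 5/6 + 1/18*2/3) = [31/36, 47/54)
  'c': [5/6 + 1/18*2/3, 5/6 + 1/18*1/1) = [47/54, 8/9) <- contains code 95/108
  emit 'c', narrow to [47/54, 8/9)

Answer: cac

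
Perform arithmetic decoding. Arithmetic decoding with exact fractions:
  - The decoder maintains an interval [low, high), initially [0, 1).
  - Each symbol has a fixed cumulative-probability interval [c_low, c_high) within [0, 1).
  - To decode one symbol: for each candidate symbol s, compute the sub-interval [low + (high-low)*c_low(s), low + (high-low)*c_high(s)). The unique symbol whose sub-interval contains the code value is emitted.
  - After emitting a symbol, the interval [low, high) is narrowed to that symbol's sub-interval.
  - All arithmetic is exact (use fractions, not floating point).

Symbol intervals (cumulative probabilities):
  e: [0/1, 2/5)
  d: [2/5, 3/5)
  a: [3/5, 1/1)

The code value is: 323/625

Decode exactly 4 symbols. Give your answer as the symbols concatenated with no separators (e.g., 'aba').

Step 1: interval [0/1, 1/1), width = 1/1 - 0/1 = 1/1
  'e': [0/1 + 1/1*0/1, 0/1 + 1/1*2/5) = [0/1, 2/5)
  'd': [0/1 + 1/1*2/5, 0/1 + 1/1*3/5) = [2/5, 3/5) <- contains code 323/625
  'a': [0/1 + 1/1*3/5, 0/1 + 1/1*1/1) = [3/5, 1/1)
  emit 'd', narrow to [2/5, 3/5)
Step 2: interval [2/5, 3/5), width = 3/5 - 2/5 = 1/5
  'e': [2/5 + 1/5*0/1, 2/5 + 1/5*2/5) = [2/5, 12/25)
  'd': [2/5 + 1/5*2/5, 2/5 + 1/5*3/5) = [12/25, 13/25) <- contains code 323/625
  'a': [2/5 + 1/5*3/5, 2/5 + 1/5*1/1) = [13/25, 3/5)
  emit 'd', narrow to [12/25, 13/25)
Step 3: interval [12/25, 13/25), width = 13/25 - 12/25 = 1/25
  'e': [12/25 + 1/25*0/1, 12/25 + 1/25*2/5) = [12/25, 62/125)
  'd': [12/25 + 1/25*2/5, 12/25 + 1/25*3/5) = [62/125, 63/125)
  'a': [12/25 + 1/25*3/5, 12/25 + 1/25*1/1) = [63/125, 13/25) <- contains code 323/625
  emit 'a', narrow to [63/125, 13/25)
Step 4: interval [63/125, 13/25), width = 13/25 - 63/125 = 2/125
  'e': [63/125 + 2/125*0/1, 63/125 + 2/125*2/5) = [63/125, 319/625)
  'd': [63/125 + 2/125*2/5, 63/125 + 2/125*3/5) = [319/625, 321/625)
  'a': [63/125 + 2/125*3/5, 63/125 + 2/125*1/1) = [321/625, 13/25) <- contains code 323/625
  emit 'a', narrow to [321/625, 13/25)

Answer: ddaa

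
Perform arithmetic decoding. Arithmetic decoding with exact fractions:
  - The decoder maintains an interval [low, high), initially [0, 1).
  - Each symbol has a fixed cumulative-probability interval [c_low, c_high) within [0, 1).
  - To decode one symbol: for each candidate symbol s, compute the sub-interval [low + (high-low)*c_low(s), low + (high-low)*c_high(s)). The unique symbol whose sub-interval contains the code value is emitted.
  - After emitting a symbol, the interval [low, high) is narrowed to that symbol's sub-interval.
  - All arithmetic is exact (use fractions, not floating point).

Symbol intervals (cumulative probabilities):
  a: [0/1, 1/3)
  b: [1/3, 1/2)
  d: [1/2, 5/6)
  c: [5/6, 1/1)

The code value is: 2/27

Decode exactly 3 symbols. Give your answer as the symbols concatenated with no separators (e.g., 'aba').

Answer: aad

Derivation:
Step 1: interval [0/1, 1/1), width = 1/1 - 0/1 = 1/1
  'a': [0/1 + 1/1*0/1, 0/1 + 1/1*1/3) = [0/1, 1/3) <- contains code 2/27
  'b': [0/1 + 1/1*1/3, 0/1 + 1/1*1/2) = [1/3, 1/2)
  'd': [0/1 + 1/1*1/2, 0/1 + 1/1*5/6) = [1/2, 5/6)
  'c': [0/1 + 1/1*5/6, 0/1 + 1/1*1/1) = [5/6, 1/1)
  emit 'a', narrow to [0/1, 1/3)
Step 2: interval [0/1, 1/3), width = 1/3 - 0/1 = 1/3
  'a': [0/1 + 1/3*0/1, 0/1 + 1/3*1/3) = [0/1, 1/9) <- contains code 2/27
  'b': [0/1 + 1/3*1/3, 0/1 + 1/3*1/2) = [1/9, 1/6)
  'd': [0/1 + 1/3*1/2, 0/1 + 1/3*5/6) = [1/6, 5/18)
  'c': [0/1 + 1/3*5/6, 0/1 + 1/3*1/1) = [5/18, 1/3)
  emit 'a', narrow to [0/1, 1/9)
Step 3: interval [0/1, 1/9), width = 1/9 - 0/1 = 1/9
  'a': [0/1 + 1/9*0/1, 0/1 + 1/9*1/3) = [0/1, 1/27)
  'b': [0/1 + 1/9*1/3, 0/1 + 1/9*1/2) = [1/27, 1/18)
  'd': [0/1 + 1/9*1/2, 0/1 + 1/9*5/6) = [1/18, 5/54) <- contains code 2/27
  'c': [0/1 + 1/9*5/6, 0/1 + 1/9*1/1) = [5/54, 1/9)
  emit 'd', narrow to [1/18, 5/54)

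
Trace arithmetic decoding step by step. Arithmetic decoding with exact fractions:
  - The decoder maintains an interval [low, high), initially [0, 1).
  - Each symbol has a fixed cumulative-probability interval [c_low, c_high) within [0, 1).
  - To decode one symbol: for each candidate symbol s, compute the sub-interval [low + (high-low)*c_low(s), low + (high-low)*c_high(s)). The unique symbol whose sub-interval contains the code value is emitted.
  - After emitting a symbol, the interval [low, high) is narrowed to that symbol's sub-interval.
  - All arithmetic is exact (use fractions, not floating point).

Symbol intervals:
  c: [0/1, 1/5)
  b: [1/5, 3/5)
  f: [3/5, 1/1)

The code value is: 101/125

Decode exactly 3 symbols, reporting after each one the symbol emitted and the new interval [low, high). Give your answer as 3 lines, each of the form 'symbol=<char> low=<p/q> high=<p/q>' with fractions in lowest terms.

Step 1: interval [0/1, 1/1), width = 1/1 - 0/1 = 1/1
  'c': [0/1 + 1/1*0/1, 0/1 + 1/1*1/5) = [0/1, 1/5)
  'b': [0/1 + 1/1*1/5, 0/1 + 1/1*3/5) = [1/5, 3/5)
  'f': [0/1 + 1/1*3/5, 0/1 + 1/1*1/1) = [3/5, 1/1) <- contains code 101/125
  emit 'f', narrow to [3/5, 1/1)
Step 2: interval [3/5, 1/1), width = 1/1 - 3/5 = 2/5
  'c': [3/5 + 2/5*0/1, 3/5 + 2/5*1/5) = [3/5, 17/25)
  'b': [3/5 + 2/5*1/5, 3/5 + 2/5*3/5) = [17/25, 21/25) <- contains code 101/125
  'f': [3/5 + 2/5*3/5, 3/5 + 2/5*1/1) = [21/25, 1/1)
  emit 'b', narrow to [17/25, 21/25)
Step 3: interval [17/25, 21/25), width = 21/25 - 17/25 = 4/25
  'c': [17/25 + 4/25*0/1, 17/25 + 4/25*1/5) = [17/25, 89/125)
  'b': [17/25 + 4/25*1/5, 17/25 + 4/25*3/5) = [89/125, 97/125)
  'f': [17/25 + 4/25*3/5, 17/25 + 4/25*1/1) = [97/125, 21/25) <- contains code 101/125
  emit 'f', narrow to [97/125, 21/25)

Answer: symbol=f low=3/5 high=1/1
symbol=b low=17/25 high=21/25
symbol=f low=97/125 high=21/25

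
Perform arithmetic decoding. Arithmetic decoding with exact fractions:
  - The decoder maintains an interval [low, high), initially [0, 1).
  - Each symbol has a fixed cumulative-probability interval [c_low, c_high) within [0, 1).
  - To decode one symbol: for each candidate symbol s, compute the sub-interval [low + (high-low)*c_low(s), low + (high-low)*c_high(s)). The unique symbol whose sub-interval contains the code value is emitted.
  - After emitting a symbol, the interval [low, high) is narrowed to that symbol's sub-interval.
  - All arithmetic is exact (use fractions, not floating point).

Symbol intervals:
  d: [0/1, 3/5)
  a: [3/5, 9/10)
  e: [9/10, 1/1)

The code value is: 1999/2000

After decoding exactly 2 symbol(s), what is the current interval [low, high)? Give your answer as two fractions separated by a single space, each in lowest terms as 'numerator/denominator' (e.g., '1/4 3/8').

Step 1: interval [0/1, 1/1), width = 1/1 - 0/1 = 1/1
  'd': [0/1 + 1/1*0/1, 0/1 + 1/1*3/5) = [0/1, 3/5)
  'a': [0/1 + 1/1*3/5, 0/1 + 1/1*9/10) = [3/5, 9/10)
  'e': [0/1 + 1/1*9/10, 0/1 + 1/1*1/1) = [9/10, 1/1) <- contains code 1999/2000
  emit 'e', narrow to [9/10, 1/1)
Step 2: interval [9/10, 1/1), width = 1/1 - 9/10 = 1/10
  'd': [9/10 + 1/10*0/1, 9/10 + 1/10*3/5) = [9/10, 24/25)
  'a': [9/10 + 1/10*3/5, 9/10 + 1/10*9/10) = [24/25, 99/100)
  'e': [9/10 + 1/10*9/10, 9/10 + 1/10*1/1) = [99/100, 1/1) <- contains code 1999/2000
  emit 'e', narrow to [99/100, 1/1)

Answer: 99/100 1/1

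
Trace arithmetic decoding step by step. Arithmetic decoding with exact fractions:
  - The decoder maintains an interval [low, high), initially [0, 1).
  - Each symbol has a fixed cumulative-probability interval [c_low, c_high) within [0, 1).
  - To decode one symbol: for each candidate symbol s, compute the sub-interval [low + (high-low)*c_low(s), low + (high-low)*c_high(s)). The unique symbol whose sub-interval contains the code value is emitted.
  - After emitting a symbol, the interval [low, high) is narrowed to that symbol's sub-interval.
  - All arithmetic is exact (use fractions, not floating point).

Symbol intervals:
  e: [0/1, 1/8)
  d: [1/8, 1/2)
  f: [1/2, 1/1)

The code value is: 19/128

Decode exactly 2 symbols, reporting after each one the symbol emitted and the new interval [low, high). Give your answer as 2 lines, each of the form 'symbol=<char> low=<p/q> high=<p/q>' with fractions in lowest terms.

Answer: symbol=d low=1/8 high=1/2
symbol=e low=1/8 high=11/64

Derivation:
Step 1: interval [0/1, 1/1), width = 1/1 - 0/1 = 1/1
  'e': [0/1 + 1/1*0/1, 0/1 + 1/1*1/8) = [0/1, 1/8)
  'd': [0/1 + 1/1*1/8, 0/1 + 1/1*1/2) = [1/8, 1/2) <- contains code 19/128
  'f': [0/1 + 1/1*1/2, 0/1 + 1/1*1/1) = [1/2, 1/1)
  emit 'd', narrow to [1/8, 1/2)
Step 2: interval [1/8, 1/2), width = 1/2 - 1/8 = 3/8
  'e': [1/8 + 3/8*0/1, 1/8 + 3/8*1/8) = [1/8, 11/64) <- contains code 19/128
  'd': [1/8 + 3/8*1/8, 1/8 + 3/8*1/2) = [11/64, 5/16)
  'f': [1/8 + 3/8*1/2, 1/8 + 3/8*1/1) = [5/16, 1/2)
  emit 'e', narrow to [1/8, 11/64)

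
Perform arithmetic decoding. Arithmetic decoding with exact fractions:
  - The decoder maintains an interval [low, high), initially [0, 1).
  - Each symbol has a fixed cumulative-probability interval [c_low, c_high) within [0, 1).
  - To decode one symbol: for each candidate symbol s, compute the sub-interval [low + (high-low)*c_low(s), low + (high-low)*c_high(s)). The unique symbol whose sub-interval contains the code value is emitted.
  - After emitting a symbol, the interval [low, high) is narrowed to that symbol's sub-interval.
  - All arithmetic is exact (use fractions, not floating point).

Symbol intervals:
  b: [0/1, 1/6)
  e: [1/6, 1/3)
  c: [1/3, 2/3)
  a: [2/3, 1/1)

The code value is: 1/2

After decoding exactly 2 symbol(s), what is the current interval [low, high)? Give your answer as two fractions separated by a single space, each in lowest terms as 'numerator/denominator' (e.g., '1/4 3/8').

Answer: 4/9 5/9

Derivation:
Step 1: interval [0/1, 1/1), width = 1/1 - 0/1 = 1/1
  'b': [0/1 + 1/1*0/1, 0/1 + 1/1*1/6) = [0/1, 1/6)
  'e': [0/1 + 1/1*1/6, 0/1 + 1/1*1/3) = [1/6, 1/3)
  'c': [0/1 + 1/1*1/3, 0/1 + 1/1*2/3) = [1/3, 2/3) <- contains code 1/2
  'a': [0/1 + 1/1*2/3, 0/1 + 1/1*1/1) = [2/3, 1/1)
  emit 'c', narrow to [1/3, 2/3)
Step 2: interval [1/3, 2/3), width = 2/3 - 1/3 = 1/3
  'b': [1/3 + 1/3*0/1, 1/3 + 1/3*1/6) = [1/3, 7/18)
  'e': [1/3 + 1/3*1/6, 1/3 + 1/3*1/3) = [7/18, 4/9)
  'c': [1/3 + 1/3*1/3, 1/3 + 1/3*2/3) = [4/9, 5/9) <- contains code 1/2
  'a': [1/3 + 1/3*2/3, 1/3 + 1/3*1/1) = [5/9, 2/3)
  emit 'c', narrow to [4/9, 5/9)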